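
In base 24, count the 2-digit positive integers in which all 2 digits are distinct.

First digit: 23 (nonzero). Second: 23 (not first). Third: 22, etc.
Total: 23 x 23.

Final answer: 529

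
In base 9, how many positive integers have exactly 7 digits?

Leading digit: 8 options (nonzero). Other 6 digit(s): 9 options each.
Total: 8 x 9^6.

Final answer: 4251528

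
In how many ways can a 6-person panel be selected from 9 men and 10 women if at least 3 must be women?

Sum over valid woman counts:
C(10,3)C(9,3) = 10080
C(10,4)C(9,2) = 7560
C(10,5)C(9,1) = 2268
C(10,6)C(9,0) = 210
Total: 10080 + 7560 + 2268 + 210.

Final answer: 20118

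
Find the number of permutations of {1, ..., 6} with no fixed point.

Use the recurrence D(n) = (n-1)(D(n-1) + D(n-2)) with D(0)=1, D(1)=0.
D(2) = 1 x (0 + 1) = 1
D(3) = 2 x (1 + 0) = 2
D(4) = 3 x (2 + 1) = 9
D(5) = 4 x (9 + 2) = 44
D(6) = 5 x (D(5) + D(4)) = 5 x (44 + 9)

Final answer: D(6) = 265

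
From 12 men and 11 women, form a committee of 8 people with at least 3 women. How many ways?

Sum over valid woman counts:
C(11,3)C(12,5) = 130680
C(11,4)C(12,4) = 163350
C(11,5)C(12,3) = 101640
C(11,6)C(12,2) = 30492
C(11,7)C(12,1) = 3960
C(11,8)C(12,0) = 165
Total: 130680 + 163350 + 101640 + 30492 + 3960 + 165.

Final answer: 430287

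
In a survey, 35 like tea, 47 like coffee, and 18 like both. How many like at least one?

|A union B| = |A| + |B| - |A intersect B| = 35 + 47 - 18.

Final answer: 64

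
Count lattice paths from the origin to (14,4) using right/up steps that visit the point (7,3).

Paths (0,0)->(7,3): C(10,3) = 120.
Paths (7,3)->(14,4): C(8,1) = 8.
By multiplication principle: 120 x 8.

Final answer: 960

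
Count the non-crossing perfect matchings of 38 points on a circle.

This is counted by the nth Catalan number C_n. Here n = 38/2 = 19.
C_n = C(2n,n)/(n+1), so C_{19} = C(38,19)/20 = 35345263800/20.

Final answer: C_{19} = 1767263190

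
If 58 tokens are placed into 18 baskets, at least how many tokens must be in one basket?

By the pigeonhole principle: ceiling(58/18).

Final answer: 4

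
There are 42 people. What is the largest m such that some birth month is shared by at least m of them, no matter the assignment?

There are 12 possible values for birth month. With 42 people and 12 categories, by pigeonhole: ceiling(42/12).

Final answer: 4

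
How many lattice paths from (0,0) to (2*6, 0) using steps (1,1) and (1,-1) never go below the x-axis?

Total monotonic paths to (6,6): C(12,6) = 924.
Reflecting each bad path at its first crossing gives a bijection with paths to (5,7): C(12,7) = 792.
Valid Dyck paths: 924 - 792.
(This is the Catalan number C_{6}.)

Final answer: C_{6} = 132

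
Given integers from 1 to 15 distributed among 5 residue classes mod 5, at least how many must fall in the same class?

By pigeonhole with 15 objects and 5 categories: ceiling(15/5).

Final answer: 3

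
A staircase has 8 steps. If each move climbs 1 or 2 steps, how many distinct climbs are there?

Let f(n) count the ways. The last step is size 1 or 2, so f(n) = f(n-1) + f(n-2) with f(1)=1, f(2)=2.
Building up term by term: f(1)=1, f(2)=2, f(3)=3, f(4)=5, f(5)=8, f(6)=13, f(7)=21, f(8)=34.

Final answer: 34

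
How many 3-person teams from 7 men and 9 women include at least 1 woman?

Sum over valid woman counts:
C(9,1)C(7,2) = 189
C(9,2)C(7,1) = 252
C(9,3)C(7,0) = 84
Total: 189 + 252 + 84.

Final answer: 525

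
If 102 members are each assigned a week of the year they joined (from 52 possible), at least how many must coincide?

There are 52 possible values for week of the year they joined. With 102 members and 52 categories, by pigeonhole: ceiling(102/52).

Final answer: 2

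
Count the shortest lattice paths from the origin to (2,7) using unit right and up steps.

Each path has 2 right steps and 7 up steps in some order (9 steps total).
Choose which 7 of the 9 steps are up: C(9,7).

Final answer: C(9,7) = 36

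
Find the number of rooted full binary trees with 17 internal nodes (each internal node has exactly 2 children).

This is counted by the nth Catalan number C_n. Here n = 17.
C_n = (2n)!/(n!(n+1)!), so C_{17} = 34!/(17! x 18!) = C(34,17)/18 = 2333606220/18.

Final answer: C_{17} = 129644790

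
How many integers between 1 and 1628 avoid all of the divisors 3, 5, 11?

|div by 3|=542, |div by 5|=325, |div by 11|=148.
|div by 3&5|=108, |div by 3&11|=49, |div by 5&11|=29, |div by all|=9.
By inclusion-exclusion, divisible by at least one: 542+325+148-108-49-29+9 = 838.
Not divisible by any: 1628 - 838.

Final answer: 790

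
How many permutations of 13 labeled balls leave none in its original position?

Derangements satisfy D(n) = (n-1)(D(n-1) + D(n-2)), starting from D(0)=1, D(1)=0.
D(2) = 1 x (0 + 1) = 1
D(3) = 2 x (1 + 0) = 2
D(4) = 3 x (2 + 1) = 9
D(5) = 4 x (9 + 2) = 44
D(6) = 5 x (44 + 9) = 265
D(7) = 6 x (265 + 44) = 1854
D(8) = 7 x (1854 + 265) = 14833
D(9) = 8 x (14833 + 1854) = 133496
D(10) = 9 x (133496 + 14833) = 1334961
D(11) = 10 x (1334961 + 133496) = 14684570
D(12) = 11 x (14684570 + 1334961) = 176214841
D(13) = 12 x (D(12) + D(11)) = 12 x (176214841 + 14684570)

Final answer: D(13) = 2290792932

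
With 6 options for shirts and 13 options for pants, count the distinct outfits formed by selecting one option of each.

By the multiplication principle: 6 x 13.

Final answer: 78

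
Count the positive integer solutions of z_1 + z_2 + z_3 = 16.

Substitute z'_i = z_i - 1 (so z'_i >= 0). Then sum z'_i = 16 - 3 = 13.
Stars and bars: C(13+3-1, 3-1) = C(15,2).

Final answer: C(15,2) = 105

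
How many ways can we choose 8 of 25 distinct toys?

C(25,8) = 25!/(8! x (25-8)!).

Final answer: C(25,8) = 1081575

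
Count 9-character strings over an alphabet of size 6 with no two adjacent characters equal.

First character: 6 choices. Each subsequent: 5 choices (must differ from the previous one).
Total: 6 x 5^8.

Final answer: 6 x 5^{8} = 2343750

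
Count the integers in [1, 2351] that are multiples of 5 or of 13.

Multiples of 5: 470. Multiples of 13: 180. Of both (lcm=65): 36.
By inclusion-exclusion: 470 + 180 - 36.

Final answer: 614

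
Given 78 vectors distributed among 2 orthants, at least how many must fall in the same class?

By pigeonhole with 78 objects and 2 categories: ceiling(78/2).

Final answer: 39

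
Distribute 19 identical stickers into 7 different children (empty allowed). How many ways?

Stars and bars: C(n+k-1, k-1) = C(25,6).

Final answer: C(25,6) = 177100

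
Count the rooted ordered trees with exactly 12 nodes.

This is counted by the nth Catalan number C_n. Here n = 12 - 1 = 11.
Using C_0 = 1 and C_(k+1) = C_k x 2(2k+1)/(k+2), build up term by term: C_1=1, C_2=2, C_3=5, C_4=14, C_5=42, C_6=132, C_7=429, C_8=1430, C_9=4862, C_10=16796, C_11=58786.

Final answer: C_{11} = 58786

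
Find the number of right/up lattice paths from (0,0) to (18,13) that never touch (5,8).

Total paths to (18,13): C(31,13) = 206253075.
Paths through (5,8): C(13,8) x C(18,5) = 11027016.
Avoiding (5,8): 206253075 - 11027016.

Final answer: 195226059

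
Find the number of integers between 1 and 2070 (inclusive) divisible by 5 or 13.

Multiples of 5: 414. Multiples of 13: 159. Of both (lcm=65): 31.
By inclusion-exclusion: 414 + 159 - 31.

Final answer: 542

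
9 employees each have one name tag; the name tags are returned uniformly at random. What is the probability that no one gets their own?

Derangements satisfy D(n) = (n-1)(D(n-1) + D(n-2)), starting from D(0)=1, D(1)=0.
Building up: D(2)=1, D(3)=2, D(4)=9, D(5)=44, D(6)=265, D(7)=1854, D(8)=14833, D(9)=133496.
Total arrangements: 9! = 362880.
Probability = D(9)/9! = 16687/45360.

Final answer: D(9)/9! = 133496/362880 = 0.367879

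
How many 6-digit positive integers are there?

These are the integers in [10^5, 10^6), so the count is 10^6 - 10^5 = 9 x 10^5.

Final answer: 900000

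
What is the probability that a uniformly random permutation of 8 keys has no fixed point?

Use the recurrence D(n) = (n-1)(D(n-1) + D(n-2)) with D(0)=1, D(1)=0.
Building up: D(2)=1, D(3)=2, D(4)=9, D(5)=44, D(6)=265, D(7)=1854, D(8)=14833.
Total arrangements: 8! = 40320.
Probability = D(8)/8! = 2119/5760.

Final answer: D(8)/8! = 14833/40320 = 0.367882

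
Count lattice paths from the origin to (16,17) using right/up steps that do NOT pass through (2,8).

Total paths to (16,17): C(33,17) = 1166803110.
Paths through (2,8): C(10,8) x C(23,9) = 36773550.
Avoiding (2,8): 1166803110 - 36773550.

Final answer: 1130029560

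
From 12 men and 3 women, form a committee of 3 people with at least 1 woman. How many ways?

Sum over valid woman counts:
C(3,1)C(12,2) = 198
C(3,2)C(12,1) = 36
C(3,3)C(12,0) = 1
Total: 198 + 36 + 1.

Final answer: 235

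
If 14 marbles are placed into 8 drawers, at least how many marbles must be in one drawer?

By the pigeonhole principle: ceiling(14/8).

Final answer: 2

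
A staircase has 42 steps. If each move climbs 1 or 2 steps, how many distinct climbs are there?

Let f(n) be the number of climbs. Removing the last move (1 or 2 steps) gives f(n) = f(n-1) + f(n-2); base cases f(1)=1, f(2)=2.
Building up term by term: f(1)=1, f(2)=2, f(3)=3, f(4)=5, f(5)=8, f(6)=13, f(7)=21, f(8)=34, f(9)=55, f(10)=89, f(11)=144, f(12)=233, f(13)=377, f(14)=610, f(15)=987, f(16)=1597, f(17)=2584, f(18)=4181, f(19)=6765, f(20)=10946, f(21)=17711, f(22)=28657, f(23)=46368, f(24)=75025, f(25)=121393, f(26)=196418, f(27)=317811, f(28)=514229, f(29)=832040, f(30)=1346269, f(31)=2178309, f(32)=3524578, f(33)=5702887, f(34)=9227465, f(35)=14930352, f(36)=24157817, f(37)=39088169, f(38)=63245986, f(39)=102334155, f(40)=165580141, f(41)=267914296, f(42)=433494437.

Final answer: 433494437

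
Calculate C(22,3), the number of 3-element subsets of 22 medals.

C(22,3) = 22!/(3! x (22-3)!).

Final answer: C(22,3) = 1540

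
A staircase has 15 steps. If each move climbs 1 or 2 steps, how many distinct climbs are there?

Let f(n) count the ways. The last step is size 1 or 2, so f(n) = f(n-1) + f(n-2) with f(1)=1, f(2)=2.
Iterating the recurrence: f(1)=1, f(2)=2, f(3)=3, f(4)=5, f(5)=8, f(6)=13, f(7)=21, f(8)=34, f(9)=55, f(10)=89, f(11)=144, f(12)=233, f(13)=377, f(14)=610, f(15)=987.

Final answer: 987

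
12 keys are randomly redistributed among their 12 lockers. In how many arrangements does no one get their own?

Use the recurrence D(n) = (n-1)(D(n-1) + D(n-2)) with D(0)=1, D(1)=0.
D(2) = 1 x (0 + 1) = 1
D(3) = 2 x (1 + 0) = 2
D(4) = 3 x (2 + 1) = 9
D(5) = 4 x (9 + 2) = 44
D(6) = 5 x (44 + 9) = 265
D(7) = 6 x (265 + 44) = 1854
D(8) = 7 x (1854 + 265) = 14833
D(9) = 8 x (14833 + 1854) = 133496
D(10) = 9 x (133496 + 14833) = 1334961
D(11) = 10 x (1334961 + 133496) = 14684570
D(12) = 11 x (D(11) + D(10)) = 11 x (14684570 + 1334961)

Final answer: D(12) = 176214841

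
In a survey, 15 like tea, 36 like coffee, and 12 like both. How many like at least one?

|A union B| = |A| + |B| - |A intersect B| = 15 + 36 - 12.

Final answer: 39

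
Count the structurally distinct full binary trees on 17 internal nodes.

This is a standard Catalan-number count: the answer is C_n. Here n = 17.
C_n = C(2n,n) - C(2n,n+1), so C_{17} = C(34,17) - C(34,18) = 2333606220 - 2203961430.

Final answer: C_{17} = 129644790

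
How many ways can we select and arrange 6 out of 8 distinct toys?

P(8,6) = 8!/(8-6)! = 8!/2!.

Final answer: P(8,6) = 20160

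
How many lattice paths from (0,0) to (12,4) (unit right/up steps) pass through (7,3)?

Paths (0,0)->(7,3): C(10,3) = 120.
Paths (7,3)->(12,4): C(6,1) = 6.
By multiplication principle: 120 x 6.

Final answer: 720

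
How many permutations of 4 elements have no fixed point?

D(n) = (n-1)(D(n-1) + D(n-2)), D(0)=1, D(1)=0.
D(2) = 1 x (0 + 1) = 1
D(3) = 2 x (1 + 0) = 2
D(4) = 3 x (D(3) + D(2)) = 3 x (2 + 1)

Final answer: D(4) = 9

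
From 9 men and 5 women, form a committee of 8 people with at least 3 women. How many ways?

Sum over valid woman counts:
C(5,3)C(9,5) = 1260
C(5,4)C(9,4) = 630
C(5,5)C(9,3) = 84
Total: 1260 + 630 + 84.

Final answer: 1974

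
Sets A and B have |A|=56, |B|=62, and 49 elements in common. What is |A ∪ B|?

|A union B| = |A| + |B| - |A intersect B| = 56 + 62 - 49.

Final answer: 69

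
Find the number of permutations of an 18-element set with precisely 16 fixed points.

Choose which 16 elements are fixed: C(18,16) = 153.
Derange the remaining 2 using D(j) = (j-1)(D(j-1) + D(j-2)), D(0)=1, D(1)=0: D(2)=1.
Total: 153 x 1.

Final answer: C(18,16) D(2) = 153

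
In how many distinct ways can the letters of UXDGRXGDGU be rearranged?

Letters (D:2, G:3, R:1, U:2, X:2). Total letters: 10.
Permutations = 10!/(3! x 2! x 2! x 2!).

Final answer: 75600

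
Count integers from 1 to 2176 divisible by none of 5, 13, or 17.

|div by 5|=435, |div by 13|=167, |div by 17|=128.
|div by 5&13|=33, |div by 5&17|=25, |div by 13&17|=9, |div by all|=1.
By inclusion-exclusion, divisible by at least one: 435+167+128-33-25-9+1 = 664.
Not divisible by any: 2176 - 664.

Final answer: 1512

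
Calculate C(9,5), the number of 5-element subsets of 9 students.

C(9,5) = 9!/(5! x (9-5)!).

Final answer: C(9,5) = 126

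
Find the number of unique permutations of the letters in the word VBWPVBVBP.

Letters (B:3, P:2, V:3, W:1). Total letters: 9.
Permutations = 9!/(3! x 3! x 2!).

Final answer: 5040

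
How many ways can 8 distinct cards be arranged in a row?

The number of ways to arrange 8 distinct objects is 8!.

Final answer: 8! = 40320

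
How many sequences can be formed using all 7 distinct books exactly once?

The number of ways to arrange 7 distinct objects is 7!.

Final answer: 7! = 5040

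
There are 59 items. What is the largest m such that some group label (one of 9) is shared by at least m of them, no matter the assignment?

There are 9 possible values for group label (one of 9). With 59 items and 9 categories, by pigeonhole: ceiling(59/9).

Final answer: 7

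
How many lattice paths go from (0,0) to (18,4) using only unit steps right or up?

Each path has 18 right steps and 4 up steps in some order (22 steps total).
Choose which 4 of the 22 steps are up: C(22,4).

Final answer: C(22,4) = 7315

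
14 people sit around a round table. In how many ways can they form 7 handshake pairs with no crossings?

This is counted by the nth Catalan number C_n. Here n = 14/2 = 7.
C_n = C(2n,n)/(n+1), so C_{7} = C(14,7)/8 = 3432/8.

Final answer: C_{7} = 429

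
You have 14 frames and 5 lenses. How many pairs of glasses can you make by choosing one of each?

By the multiplication principle: 14 x 5.

Final answer: 70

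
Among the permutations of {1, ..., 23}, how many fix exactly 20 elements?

Choose which 20 elements are fixed: C(23,20) = 1771.
Derange the remaining 3 using D(j) = (j-1)(D(j-1) + D(j-2)), D(0)=1, D(1)=0: D(2)=1, D(3)=2.
Total: 1771 x 2.

Final answer: C(23,20) D(3) = 3542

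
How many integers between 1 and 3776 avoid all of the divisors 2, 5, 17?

|div by 2|=1888, |div by 5|=755, |div by 17|=222.
|div by 2&5|=377, |div by 2&17|=111, |div by 5&17|=44, |div by all|=22.
By inclusion-exclusion, divisible by at least one: 1888+755+222-377-111-44+22 = 2355.
Not divisible by any: 3776 - 2355.

Final answer: 1421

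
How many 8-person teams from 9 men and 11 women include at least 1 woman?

Sum over valid woman counts:
C(11,1)C(9,7) = 396
C(11,2)C(9,6) = 4620
C(11,3)C(9,5) = 20790
C(11,4)C(9,4) = 41580
C(11,5)C(9,3) = 38808
C(11,6)C(9,2) = 16632
C(11,7)C(9,1) = 2970
C(11,8)C(9,0) = 165
Total: 396 + 4620 + 20790 + 41580 + 38808 + 16632 + 2970 + 165.

Final answer: 125961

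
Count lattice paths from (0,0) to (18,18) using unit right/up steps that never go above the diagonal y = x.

Total monotonic paths to (18,18): C(36,18) = 9075135300.
Paths that cross above y=x (reflection bijection): C(36,19) = 8597496600.
Valid Dyck paths: 9075135300 - 8597496600.
(Equivalently, C_{18} = C(36,18)/19 = 9075135300/19.)

Final answer: C_{18} = 477638700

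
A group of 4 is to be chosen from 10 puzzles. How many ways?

C(10,4) = 10!/(4! x 6!).

Final answer: \binom{10}{4} = 210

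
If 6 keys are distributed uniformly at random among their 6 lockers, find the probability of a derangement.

Derangements satisfy D(n) = (n-1)(D(n-1) + D(n-2)), starting from D(0)=1, D(1)=0.
Building up: D(2)=1, D(3)=2, D(4)=9, D(5)=44, D(6)=265.
Total arrangements: 6! = 720.
Probability = D(6)/6! = 53/144.

Final answer: D(6)/6! = 265/720 = 0.368056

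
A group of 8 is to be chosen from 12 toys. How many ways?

C(12,8) = 12!/(8! x (12-8)!).

Final answer: C(12,8) = 495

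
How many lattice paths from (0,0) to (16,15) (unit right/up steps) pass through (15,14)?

Paths (0,0)->(15,14): C(29,14) = 77558760.
Paths (15,14)->(16,15): C(2,1) = 2.
By multiplication principle: 77558760 x 2.

Final answer: 155117520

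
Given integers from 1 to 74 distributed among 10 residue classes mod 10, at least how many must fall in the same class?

By pigeonhole with 74 objects and 10 categories: ceiling(74/10).

Final answer: 8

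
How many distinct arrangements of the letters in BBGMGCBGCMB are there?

Letters (B:4, C:2, G:3, M:2). Total letters: 11.
Permutations = 11!/(4! x 3! x 2! x 2!).

Final answer: 69300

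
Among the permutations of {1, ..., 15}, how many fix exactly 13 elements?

Choose which 13 elements are fixed: C(15,13) = 105.
Derange the remaining 2 using D(j) = (j-1)(D(j-1) + D(j-2)), D(0)=1, D(1)=0: D(2)=1.
Total: 105 x 1.

Final answer: C(15,13) D(2) = 105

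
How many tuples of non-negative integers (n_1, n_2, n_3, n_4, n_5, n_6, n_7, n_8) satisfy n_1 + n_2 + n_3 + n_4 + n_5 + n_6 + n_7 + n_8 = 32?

Stars and bars with 32 stars and 7 bars:
C(32+8-1, 8-1) = C(39,7).

Final answer: C(39,7) = 15380937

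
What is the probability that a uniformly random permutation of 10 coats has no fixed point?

Derangements satisfy D(n) = (n-1)(D(n-1) + D(n-2)), starting from D(0)=1, D(1)=0.
Building up: D(2)=1, D(3)=2, D(4)=9, D(5)=44, D(6)=265, D(7)=1854, D(8)=14833, D(9)=133496, D(10)=1334961.
Total arrangements: 10! = 3628800.
Probability = D(10)/10! = 16481/44800.

Final answer: D(10)/10! = 1334961/3628800 = 0.367879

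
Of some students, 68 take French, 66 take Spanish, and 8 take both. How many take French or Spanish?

|A union B| = |A| + |B| - |A intersect B| = 68 + 66 - 8.

Final answer: 126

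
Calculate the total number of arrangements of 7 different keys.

The number of ways to arrange 7 distinct objects is 7!.

Final answer: 7! = 5040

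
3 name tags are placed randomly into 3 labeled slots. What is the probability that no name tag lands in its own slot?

D(n) = (n-1)(D(n-1) + D(n-2)), D(0)=1, D(1)=0.
Building up: D(2)=1, D(3)=2.
Total arrangements: 3! = 6.
Probability = D(3)/3! = 1/3.

Final answer: D(3)/3! = 2/6 = 0.333333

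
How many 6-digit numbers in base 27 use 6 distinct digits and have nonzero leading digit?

First digit: 26 (nonzero). Second: 26 (not first). Third: 25, etc.
Total: 26 x 26 x 25 x 24 x 23 x 22.

Final answer: 205233600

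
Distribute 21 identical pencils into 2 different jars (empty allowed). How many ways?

Stars and bars: C(n+k-1, k-1) = C(22,1).

Final answer: C(22,1) = 22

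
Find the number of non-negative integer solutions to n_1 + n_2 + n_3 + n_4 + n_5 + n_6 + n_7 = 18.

Stars and bars with 18 stars and 6 bars:
C(18+7-1, 7-1) = C(24,6).

Final answer: C(24,6) = 134596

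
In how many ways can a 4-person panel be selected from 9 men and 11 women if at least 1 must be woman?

Sum over valid woman counts:
C(11,1)C(9,3) = 924
C(11,2)C(9,2) = 1980
C(11,3)C(9,1) = 1485
C(11,4)C(9,0) = 330
Total: 924 + 1980 + 1485 + 330.

Final answer: 4719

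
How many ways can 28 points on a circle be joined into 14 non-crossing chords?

This is counted by the nth Catalan number C_n. Here n = 28/2 = 14.
C_n = C(2n,n)/(n+1), so C_{14} = C(28,14)/15 = 40116600/15.

Final answer: C_{14} = 2674440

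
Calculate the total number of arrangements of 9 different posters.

The number of ways to arrange 9 distinct objects is 9!.

Final answer: 9! = 362880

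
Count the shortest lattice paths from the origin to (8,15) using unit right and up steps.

Each path has 8 right steps and 15 up steps in some order (23 steps total).
Choose which 15 of the 23 steps are up: C(23,15).

Final answer: C(23,15) = 490314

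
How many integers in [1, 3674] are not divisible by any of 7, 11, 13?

|div by 7|=524, |div by 11|=334, |div by 13|=282.
|div by 7&11|=47, |div by 7&13|=40, |div by 11&13|=25, |div by all|=3.
By inclusion-exclusion, divisible by at least one: 524+334+282-47-40-25+3 = 1031.
Not divisible by any: 3674 - 1031.

Final answer: 2643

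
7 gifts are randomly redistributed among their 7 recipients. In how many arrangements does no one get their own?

Derangements satisfy D(n) = (n-1)(D(n-1) + D(n-2)), starting from D(0)=1, D(1)=0.
D(2) = 1 x (0 + 1) = 1
D(3) = 2 x (1 + 0) = 2
D(4) = 3 x (2 + 1) = 9
D(5) = 4 x (9 + 2) = 44
D(6) = 5 x (44 + 9) = 265
D(7) = 6 x (D(6) + D(5)) = 6 x (265 + 44)

Final answer: D(7) = 1854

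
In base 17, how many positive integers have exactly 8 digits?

In base 17, the leading digit has 16 choices (1..16); each of the remaining 7 digits has 17 choices.
Total: 16 x 17^7.

Final answer: 6565418768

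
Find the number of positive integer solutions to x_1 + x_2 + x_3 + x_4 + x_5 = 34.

Substitute x'_i = x_i - 1 (so x'_i >= 0). Then sum x'_i = 34 - 5 = 29.
Stars and bars: C(29+5-1, 5-1) = C(33,4).

Final answer: C(33,4) = 40920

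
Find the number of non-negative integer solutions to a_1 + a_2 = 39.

Stars and bars with 39 stars and 1 bars:
C(39+2-1, 2-1) = C(40,1).

Final answer: C(40,1) = 40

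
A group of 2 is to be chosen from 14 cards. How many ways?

C(14,2) = 14!/(2! x (14-2)!).

Final answer: C(14,2) = 91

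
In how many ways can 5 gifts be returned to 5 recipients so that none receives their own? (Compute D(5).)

Use the recurrence D(n) = (n-1)(D(n-1) + D(n-2)) with D(0)=1, D(1)=0.
D(2) = 1 x (0 + 1) = 1
D(3) = 2 x (1 + 0) = 2
D(4) = 3 x (2 + 1) = 9
D(5) = 4 x (D(4) + D(3)) = 4 x (9 + 2)

Final answer: D(5) = 44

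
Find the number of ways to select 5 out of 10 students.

C(10,5) = 10!/(5! x (10-5)!).

Final answer: C(10,5) = 252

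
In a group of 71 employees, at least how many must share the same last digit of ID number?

There are 10 possible values for last digit of ID number. With 71 employees and 10 categories, by pigeonhole: ceiling(71/10).

Final answer: 8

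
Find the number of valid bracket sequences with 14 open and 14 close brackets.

The structures are counted by the Catalan number C_n. Here n = 14 (pairs).
Using C_0 = 1 and C_(k+1) = C_k x 2(2k+1)/(k+2), build up term by term: C_1=1, C_2=2, C_3=5, C_4=14, C_5=42, C_6=132, C_7=429, C_8=1430, C_9=4862, C_10=16796, C_11=58786, C_12=208012, C_13=742900, C_14=2674440.

Final answer: C_{14} = 2674440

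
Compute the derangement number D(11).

Derangements satisfy D(n) = (n-1)(D(n-1) + D(n-2)), starting from D(0)=1, D(1)=0.
Building up: D(2)=1, D(3)=2, D(4)=9, D(5)=44, D(6)=265, D(7)=1854, D(8)=14833, D(9)=133496, D(10)=1334961.
D(11) = 10 x (D(10) + D(9)) = 10 x (1334961 + 133496).

Final answer: D(11) = 14684570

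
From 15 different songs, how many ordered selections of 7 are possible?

P(15,7) = 15!/(15-7)! = 15!/8!.

Final answer: P(15,7) = 32432400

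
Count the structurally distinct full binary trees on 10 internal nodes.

This is counted by the nth Catalan number C_n. Here n = 10.
Using C_0 = 1 and C_(k+1) = C_k x 2(2k+1)/(k+2), build up term by term: C_1=1, C_2=2, C_3=5, C_4=14, C_5=42, C_6=132, C_7=429, C_8=1430, C_9=4862, C_10=16796.

Final answer: C_{10} = 16796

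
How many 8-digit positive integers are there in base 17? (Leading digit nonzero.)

These are the integers in [17^7, 17^8), so the count is 17^8 - 17^7 = 16 x 17^7.

Final answer: 6565418768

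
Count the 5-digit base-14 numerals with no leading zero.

These are the integers in [14^4, 14^5), so the count is 14^5 - 14^4 = 13 x 14^4.

Final answer: 499408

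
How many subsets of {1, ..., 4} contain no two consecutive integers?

Let a(n) count such subsets of {1, ..., n}. Either n is excluded (a(n-1) ways) or n is included, forcing n-1 out (a(n-2) ways), so a(n) = a(n-1) + a(n-2) with a(1)=2, a(2)=3.
Computing successive values: a(1)=2, a(2)=3, a(3)=5, a(4)=8.

Final answer: 8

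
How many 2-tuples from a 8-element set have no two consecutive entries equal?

Let g(n) count such strings. g(1) = 8, and each valid string of length n-1 extends in 7 ways (any symbol but the last), so g(n) = 7 g(n-1).
Total: g(2) = 8 x 7^1.

Final answer: 8 x 7^{1} = 56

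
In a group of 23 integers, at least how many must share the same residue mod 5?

There are 5 possible values for residue mod 5. With 23 integers and 5 categories, by pigeonhole: ceiling(23/5).

Final answer: 5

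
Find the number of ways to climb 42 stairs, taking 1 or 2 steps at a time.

Let f(n) count the ways. The last step is size 1 or 2, so f(n) = f(n-1) + f(n-2) with f(1)=1, f(2)=2.
Building up term by term: f(1)=1, f(2)=2, f(3)=3, f(4)=5, f(5)=8, f(6)=13, f(7)=21, f(8)=34, f(9)=55, f(10)=89, f(11)=144, f(12)=233, f(13)=377, f(14)=610, f(15)=987, f(16)=1597, f(17)=2584, f(18)=4181, f(19)=6765, f(20)=10946, f(21)=17711, f(22)=28657, f(23)=46368, f(24)=75025, f(25)=121393, f(26)=196418, f(27)=317811, f(28)=514229, f(29)=832040, f(30)=1346269, f(31)=2178309, f(32)=3524578, f(33)=5702887, f(34)=9227465, f(35)=14930352, f(36)=24157817, f(37)=39088169, f(38)=63245986, f(39)=102334155, f(40)=165580141, f(41)=267914296, f(42)=433494437.

Final answer: 433494437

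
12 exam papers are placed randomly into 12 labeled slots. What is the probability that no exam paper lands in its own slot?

Derangements satisfy D(n) = (n-1)(D(n-1) + D(n-2)), starting from D(0)=1, D(1)=0.
Building up: D(2)=1, D(3)=2, D(4)=9, D(5)=44, D(6)=265, D(7)=1854, D(8)=14833, D(9)=133496, D(10)=1334961, D(11)=14684570, D(12)=176214841.
Total arrangements: 12! = 479001600.
Probability = D(12)/12! = 16019531/43545600.

Final answer: D(12)/12! = 176214841/479001600 = 0.367879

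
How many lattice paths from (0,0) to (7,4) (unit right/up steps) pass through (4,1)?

Paths (0,0)->(4,1): C(5,1) = 5.
Paths (4,1)->(7,4): C(6,3) = 20.
By multiplication principle: 5 x 20.

Final answer: 100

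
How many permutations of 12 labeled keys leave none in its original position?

Use the recurrence D(n) = (n-1)(D(n-1) + D(n-2)) with D(0)=1, D(1)=0.
D(2) = 1 x (0 + 1) = 1
D(3) = 2 x (1 + 0) = 2
D(4) = 3 x (2 + 1) = 9
D(5) = 4 x (9 + 2) = 44
D(6) = 5 x (44 + 9) = 265
D(7) = 6 x (265 + 44) = 1854
D(8) = 7 x (1854 + 265) = 14833
D(9) = 8 x (14833 + 1854) = 133496
D(10) = 9 x (133496 + 14833) = 1334961
D(11) = 10 x (1334961 + 133496) = 14684570
D(12) = 11 x (D(11) + D(10)) = 11 x (14684570 + 1334961)

Final answer: D(12) = 176214841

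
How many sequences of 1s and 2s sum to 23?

Condition on the final move: it is a 1-step (f(n-1) ways to get there) or a 2-step (f(n-2) ways), so f(n) = f(n-1) + f(n-2), with f(1)=1, f(2)=2.
Building up term by term: f(1)=1, f(2)=2, f(3)=3, f(4)=5, f(5)=8, f(6)=13, f(7)=21, f(8)=34, f(9)=55, f(10)=89, f(11)=144, f(12)=233, f(13)=377, f(14)=610, f(15)=987, f(16)=1597, f(17)=2584, f(18)=4181, f(19)=6765, f(20)=10946, f(21)=17711, f(22)=28657, f(23)=46368.

Final answer: 46368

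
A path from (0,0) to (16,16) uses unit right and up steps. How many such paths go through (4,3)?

Paths (0,0)->(4,3): C(7,3) = 35.
Paths (4,3)->(16,16): C(25,13) = 5200300.
By multiplication principle: 35 x 5200300.

Final answer: 182010500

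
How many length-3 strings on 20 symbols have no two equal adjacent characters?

Let g(n) count such strings. g(1) = 20, and each valid string of length n-1 extends in 19 ways (any symbol but the last), so g(n) = 19 g(n-1).
Total: g(3) = 20 x 19^2.

Final answer: 20 x 19^{2} = 7220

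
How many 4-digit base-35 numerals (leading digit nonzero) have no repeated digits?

The leading digit has 34 choices (anything but zero); the next has 34 (anything but the first), then 33, and so on, one fewer each time.
Total: 34 x 34 x 33 x 32.

Final answer: 1220736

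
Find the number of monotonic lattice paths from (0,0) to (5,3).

Each path has 5 right steps and 3 up steps in some order (8 steps total).
Choose which 3 of the 8 steps are up: C(8,3).

Final answer: C(8,3) = 56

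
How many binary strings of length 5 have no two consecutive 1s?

Classify by the final bit: ...0 gives a(n-1) strings, ...01 gives a(n-2) strings. Thus a(n) = a(n-1) + a(n-2) with a(1)=2, a(2)=3.
Computing successive values: a(1)=2, a(2)=3, a(3)=5, a(4)=8, a(5)=13.

Final answer: 13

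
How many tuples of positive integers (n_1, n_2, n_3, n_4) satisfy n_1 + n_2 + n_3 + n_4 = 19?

Substitute n'_i = n_i - 1 (so n'_i >= 0). Then sum n'_i = 19 - 4 = 15.
Stars and bars: C(15+4-1, 4-1) = C(18,3).

Final answer: C(18,3) = 816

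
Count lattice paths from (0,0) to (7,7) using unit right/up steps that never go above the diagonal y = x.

Total monotonic paths to (7,7): C(14,7) = 3432.
A path is bad iff it touches y = x + 1; reflecting its initial segment maps bad paths bijectively onto all paths to (6,8), of which there are C(14,8) = 3003.
Valid Dyck paths: 3432 - 3003.
(These counts are the Catalan numbers.)

Final answer: C_{7} = 429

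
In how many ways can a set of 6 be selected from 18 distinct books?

C(18,6) = 18!/(6! x (18-6)!).

Final answer: C(18,6) = 18564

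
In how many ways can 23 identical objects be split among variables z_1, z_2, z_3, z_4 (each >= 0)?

Stars and bars with 23 stars and 3 bars:
C(23+4-1, 4-1) = C(26,3).

Final answer: C(26,3) = 2600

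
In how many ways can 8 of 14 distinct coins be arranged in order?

P(14,8) = 14!/(14-8)! = 14!/6!.

Final answer: P(14,8) = 121080960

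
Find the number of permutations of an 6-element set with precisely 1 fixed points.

Choose which 1 elements are fixed: C(6,1) = 6.
Derange the remaining 5 using D(j) = (j-1)(D(j-1) + D(j-2)), D(0)=1, D(1)=0: D(2)=1, D(3)=2, D(4)=9, D(5)=44.
Total: 6 x 44.

Final answer: C(6,1) D(5) = 264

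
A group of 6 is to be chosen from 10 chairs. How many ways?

C(10,6) = 10!/(6! x 4!).

Final answer: \binom{10}{6} = 210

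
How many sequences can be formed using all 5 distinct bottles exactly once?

The number of ways to arrange 5 distinct objects is 5!.

Final answer: 5! = 120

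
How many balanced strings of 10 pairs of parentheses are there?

This is counted by the nth Catalan number C_n. Here n = 10 (pairs).
C_n = C(2n,n)/(n+1), so C_{10} = C(20,10)/11 = 184756/11.

Final answer: C_{10} = 16796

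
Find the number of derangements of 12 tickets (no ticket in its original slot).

Use the recurrence D(n) = (n-1)(D(n-1) + D(n-2)) with D(0)=1, D(1)=0.
D(2) = 1 x (0 + 1) = 1
D(3) = 2 x (1 + 0) = 2
D(4) = 3 x (2 + 1) = 9
D(5) = 4 x (9 + 2) = 44
D(6) = 5 x (44 + 9) = 265
D(7) = 6 x (265 + 44) = 1854
D(8) = 7 x (1854 + 265) = 14833
D(9) = 8 x (14833 + 1854) = 133496
D(10) = 9 x (133496 + 14833) = 1334961
D(11) = 10 x (1334961 + 133496) = 14684570
D(12) = 11 x (D(11) + D(10)) = 11 x (14684570 + 1334961)

Final answer: D(12) = 176214841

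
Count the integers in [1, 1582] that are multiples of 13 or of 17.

Multiples of 13: 121. Multiples of 17: 93. Of both (lcm=221): 7.
By inclusion-exclusion: 121 + 93 - 7.

Final answer: 207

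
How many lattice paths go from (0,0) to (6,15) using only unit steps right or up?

Each path has 6 right steps and 15 up steps in some order (21 steps total).
Choose which 15 of the 21 steps are up: C(21,15).

Final answer: C(21,15) = 54264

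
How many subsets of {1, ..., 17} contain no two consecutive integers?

Let a(n) count such subsets of {1, ..., n}. Either n is excluded (a(n-1) ways) or n is included, forcing n-1 out (a(n-2) ways), so a(n) = a(n-1) + a(n-2) with a(1)=2, a(2)=3.
Computing successive values: a(1)=2, a(2)=3, a(3)=5, a(4)=8, a(5)=13, a(6)=21, a(7)=34, a(8)=55, a(9)=89, a(10)=144, a(11)=233, a(12)=377, a(13)=610, a(14)=987, a(15)=1597, a(16)=2584, a(17)=4181.

Final answer: 4181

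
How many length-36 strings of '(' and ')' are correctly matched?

The structures are counted by the Catalan number C_n. Here n = 18 (pairs).
C_n = C(2n,n)/(n+1), so C_{18} = C(36,18)/19 = 9075135300/19.

Final answer: C_{18} = 477638700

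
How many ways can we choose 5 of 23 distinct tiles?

C(23,5) = 23!/(5! x 18!).

Final answer: \binom{23}{5} = 33649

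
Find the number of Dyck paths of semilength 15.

Total monotonic paths to (15,15): C(30,15) = 155117520.
Paths that cross above y=x (reflection bijection): C(30,16) = 145422675.
Valid Dyck paths: 155117520 - 145422675.
(Check: C(30,15) - C(30,16) = C(30,15)/16, the Catalan number C_{15}.)

Final answer: C_{15} = 9694845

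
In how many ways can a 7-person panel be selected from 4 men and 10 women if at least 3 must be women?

Sum over valid woman counts:
C(10,3)C(4,4) = 120
C(10,4)C(4,3) = 840
C(10,5)C(4,2) = 1512
C(10,6)C(4,1) = 840
C(10,7)C(4,0) = 120
Total: 120 + 840 + 1512 + 840 + 120.

Final answer: 3432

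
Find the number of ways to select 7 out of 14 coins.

C(14,7) = 14!/(7! x 7!).

Final answer: \binom{14}{7} = 3432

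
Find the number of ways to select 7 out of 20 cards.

C(20,7) = 20!/(7! x (20-7)!).

Final answer: C(20,7) = 77520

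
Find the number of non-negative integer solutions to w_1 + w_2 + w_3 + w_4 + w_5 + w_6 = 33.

Stars and bars with 33 stars and 5 bars:
C(33+6-1, 6-1) = C(38,5).

Final answer: C(38,5) = 501942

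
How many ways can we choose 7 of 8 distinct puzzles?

C(8,7) = 8!/(7! x 1!).

Final answer: \binom{8}{7} = 8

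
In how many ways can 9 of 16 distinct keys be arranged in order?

P(16,9) = 16!/(16-9)! = 16!/7!.

Final answer: P(16,9) = 4151347200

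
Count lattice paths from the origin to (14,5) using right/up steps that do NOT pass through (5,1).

Total paths to (14,5): C(19,5) = 11628.
Paths through (5,1): C(6,1) x C(13,4) = 4290.
Avoiding (5,1): 11628 - 4290.

Final answer: 7338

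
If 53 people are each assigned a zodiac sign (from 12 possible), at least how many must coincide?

There are 12 possible values for zodiac sign. With 53 people and 12 categories, by pigeonhole: ceiling(53/12).

Final answer: 5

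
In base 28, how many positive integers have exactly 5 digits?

These are the integers in [28^4, 28^5), so the count is 28^5 - 28^4 = 27 x 28^4.

Final answer: 16595712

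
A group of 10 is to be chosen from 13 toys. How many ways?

C(13,10) = 13!/(10! x 3!).

Final answer: \binom{13}{10} = 286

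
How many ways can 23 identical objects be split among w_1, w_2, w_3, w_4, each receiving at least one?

Substitute w'_i = w_i - 1 (so w'_i >= 0). Then sum w'_i = 23 - 4 = 19.
Stars and bars: C(19+4-1, 4-1) = C(22,3).

Final answer: C(22,3) = 1540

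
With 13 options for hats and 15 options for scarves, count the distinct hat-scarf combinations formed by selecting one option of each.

By the multiplication principle: 13 x 15.

Final answer: 195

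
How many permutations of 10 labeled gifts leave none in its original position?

Derangements satisfy D(n) = (n-1)(D(n-1) + D(n-2)), starting from D(0)=1, D(1)=0.
D(2) = 1 x (0 + 1) = 1
D(3) = 2 x (1 + 0) = 2
D(4) = 3 x (2 + 1) = 9
D(5) = 4 x (9 + 2) = 44
D(6) = 5 x (44 + 9) = 265
D(7) = 6 x (265 + 44) = 1854
D(8) = 7 x (1854 + 265) = 14833
D(9) = 8 x (14833 + 1854) = 133496
D(10) = 9 x (D(9) + D(8)) = 9 x (133496 + 14833)

Final answer: D(10) = 1334961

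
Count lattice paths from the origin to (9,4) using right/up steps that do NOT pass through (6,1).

Total paths to (9,4): C(13,4) = 715.
Paths through (6,1): C(7,1) x C(6,3) = 140.
Avoiding (6,1): 715 - 140.

Final answer: 575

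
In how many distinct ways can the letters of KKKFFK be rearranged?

Letters (F:2, K:4). Total letters: 6.
Permutations = 6!/(4! x 2!).

Final answer: 15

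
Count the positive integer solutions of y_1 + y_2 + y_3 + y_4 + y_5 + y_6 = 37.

Substitute y'_i = y_i - 1 (so y'_i >= 0). Then sum y'_i = 37 - 6 = 31.
Stars and bars: C(31+6-1, 6-1) = C(36,5).

Final answer: C(36,5) = 376992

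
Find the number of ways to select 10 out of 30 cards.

C(30,10) = 30!/(10! x 20!).

Final answer: \binom{30}{10} = 30045015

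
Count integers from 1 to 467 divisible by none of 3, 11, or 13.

|div by 3|=155, |div by 11|=42, |div by 13|=35.
|div by 3&11|=14, |div by 3&13|=11, |div by 11&13|=3, |div by all|=1.
By inclusion-exclusion, divisible by at least one: 155+42+35-14-11-3+1 = 205.
Not divisible by any: 467 - 205.

Final answer: 262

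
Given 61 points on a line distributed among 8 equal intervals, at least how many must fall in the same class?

By pigeonhole with 61 objects and 8 categories: ceiling(61/8).

Final answer: 8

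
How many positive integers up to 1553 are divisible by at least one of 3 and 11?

Multiples of 3: 517. Multiples of 11: 141. Of both (lcm=33): 47.
By inclusion-exclusion: 517 + 141 - 47.

Final answer: 611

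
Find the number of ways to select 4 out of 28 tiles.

C(28,4) = 28!/(4! x 24!).

Final answer: \binom{28}{4} = 20475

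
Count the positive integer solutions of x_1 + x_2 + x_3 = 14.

Substitute x'_i = x_i - 1 (so x'_i >= 0). Then sum x'_i = 14 - 3 = 11.
Stars and bars: C(11+3-1, 3-1) = C(13,2).

Final answer: C(13,2) = 78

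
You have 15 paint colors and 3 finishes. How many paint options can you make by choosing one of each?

By the multiplication principle: 15 x 3.

Final answer: 45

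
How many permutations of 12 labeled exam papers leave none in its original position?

Derangements satisfy D(n) = (n-1)(D(n-1) + D(n-2)), starting from D(0)=1, D(1)=0.
D(2) = 1 x (0 + 1) = 1
D(3) = 2 x (1 + 0) = 2
D(4) = 3 x (2 + 1) = 9
D(5) = 4 x (9 + 2) = 44
D(6) = 5 x (44 + 9) = 265
D(7) = 6 x (265 + 44) = 1854
D(8) = 7 x (1854 + 265) = 14833
D(9) = 8 x (14833 + 1854) = 133496
D(10) = 9 x (133496 + 14833) = 1334961
D(11) = 10 x (1334961 + 133496) = 14684570
D(12) = 11 x (D(11) + D(10)) = 11 x (14684570 + 1334961)

Final answer: D(12) = 176214841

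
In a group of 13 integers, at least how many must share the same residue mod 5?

There are 5 possible values for residue mod 5. With 13 integers and 5 categories, by pigeonhole: ceiling(13/5).

Final answer: 3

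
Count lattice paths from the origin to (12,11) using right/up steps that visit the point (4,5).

Paths (0,0)->(4,5): C(9,5) = 126.
Paths (4,5)->(12,11): C(14,6) = 3003.
By multiplication principle: 126 x 3003.

Final answer: 378378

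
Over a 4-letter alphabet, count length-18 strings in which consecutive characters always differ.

First character: 4 choices. Each subsequent: 3 choices (must differ from the previous one).
Total: 4 x 3^17.

Final answer: 4 x 3^{17} = 516560652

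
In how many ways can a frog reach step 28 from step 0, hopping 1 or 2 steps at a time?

Condition on the final move: it is a 1-step (f(n-1) ways to get there) or a 2-step (f(n-2) ways), so f(n) = f(n-1) + f(n-2), with f(1)=1, f(2)=2.
Computing successive values: f(1)=1, f(2)=2, f(3)=3, f(4)=5, f(5)=8, f(6)=13, f(7)=21, f(8)=34, f(9)=55, f(10)=89, f(11)=144, f(12)=233, f(13)=377, f(14)=610, f(15)=987, f(16)=1597, f(17)=2584, f(18)=4181, f(19)=6765, f(20)=10946, f(21)=17711, f(22)=28657, f(23)=46368, f(24)=75025, f(25)=121393, f(26)=196418, f(27)=317811, f(28)=514229.

Final answer: 514229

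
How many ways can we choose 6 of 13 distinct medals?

C(13,6) = 13!/(6! x 7!).

Final answer: \binom{13}{6} = 1716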